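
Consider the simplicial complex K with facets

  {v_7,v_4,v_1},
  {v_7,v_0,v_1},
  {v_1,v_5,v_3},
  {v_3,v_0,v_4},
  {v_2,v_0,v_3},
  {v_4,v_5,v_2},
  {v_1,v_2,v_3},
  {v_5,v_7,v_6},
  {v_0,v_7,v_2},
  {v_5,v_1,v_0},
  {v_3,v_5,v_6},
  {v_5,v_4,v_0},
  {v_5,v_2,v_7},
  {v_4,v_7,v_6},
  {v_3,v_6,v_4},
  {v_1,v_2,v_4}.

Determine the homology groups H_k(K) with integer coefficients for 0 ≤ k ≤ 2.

H_0 = Z,  H_1 = Z^2,  H_2 = Z.

Fix the vertex order v_0 < v_1 < v_2 < v_3 < v_4 < v_5 < v_6 < v_7 and write every simplex with vertices in increasing order. Then dim K = 2 and the simplices of K are:

  0-simplices (8): [v_0], [v_1], [v_2], [v_3], [v_4], [v_5], [v_6], [v_7]
  1-simplices (24): (24 of them)
  2-simplices (16): (16 of them)

so the chain groups are C_0 ≅ Z^8, C_1 ≅ Z^24, C_2 ≅ Z^16.

The boundary map ∂_1: C_1 → C_0 maps an edge to its endpoints' difference, ∂[p,q] = q − p. For instance
  ∂[v_0,v_1] = [v_1] − [v_0].
As a 8×24 matrix over Z this has rank 7, with invariant factors (1,1,1,1,1,1,1).

The boundary map ∂_2: C_2 → C_1 acts by ∂[p,q,r] = [q,r] − [p,r] + [p,q]. For instance
  ∂[v_0,v_4,v_5] = [v_4,v_5] − [v_0,v_5] + [v_0,v_4],
  ∂[v_1,v_2,v_3] = [v_2,v_3] − [v_1,v_3] + [v_1,v_2].
As a 24×16 matrix over Z this has rank 15, with invariant factors (1,1,1,1,1,1,1,1,1,1,1,1,1,1,1).

Reading off H_k = ker ∂_k / im ∂_{k+1}:

  H_0: rank C_0 − rank ∂_1 = 8 − 7 = 1, and the invariant factors of ∂_1 are all 1, so H_0 ≅ Z.
  H_1: rank ker ∂_1 − rank ∂_2 = (24 − 7) − 15 = 2, and the invariant factors of ∂_2 are all 1, so H_1 ≅ Z^2.
  H_2: rank ker ∂_2 − rank ∂_3 = (16 − 15) − 0 = 1, and there is no ∂_3, so H_2 ≅ Z.

As a check, the Euler characteristic is 8 − 24 + 16 = 0, which agrees with 1 − 2 + 1 = 0.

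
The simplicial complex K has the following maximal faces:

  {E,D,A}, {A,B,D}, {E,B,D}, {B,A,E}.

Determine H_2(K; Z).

K has 4 vertices, 6 edges, 4 triangles.
rank ∂_2 = 3, rank ∂_3 = 0 ⇒ b_2 = 4 − 3 − 0 = 1. So H_2 = Z.

H_2 ≅ Z.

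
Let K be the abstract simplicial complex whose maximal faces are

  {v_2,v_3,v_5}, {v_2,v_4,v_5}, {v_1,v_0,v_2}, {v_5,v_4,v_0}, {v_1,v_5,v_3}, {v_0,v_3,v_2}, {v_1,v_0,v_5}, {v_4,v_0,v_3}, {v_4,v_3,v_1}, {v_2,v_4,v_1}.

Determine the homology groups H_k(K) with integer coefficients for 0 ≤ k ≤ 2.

H_0 ≅ Z,  H_1 ≅ Z/2,  H_2 = 0.

Order the vertices as v_0 < v_1 < v_2 < v_3 < v_4 < v_5. Listing each simplex with vertices in this order, K has dimension 2 with simplices:

  0-simplices (6): [v_0], [v_1], [v_2], [v_3], [v_4], [v_5]
  1-simplices (15): (15 of them)
  2-simplices (10): [v_0,v_1,v_2], [v_0,v_1,v_5], [v_0,v_2,v_3], [v_0,v_3,v_4], [v_0,v_4,v_5], [v_1,v_2,v_4], [v_1,v_3,v_4], [v_1,v_3,v_5], [v_2,v_3,v_5], [v_2,v_4,v_5]

giving chain groups C_0 ≅ Z^6, C_1 ≅ Z^15, C_2 ≅ Z^10.

Boundary ∂_1: C_1 → C_0 is given by ∂[p,q] = [q] − [p]. For instance
  ∂[v_1,v_4] = [v_4] − [v_1].
The resulting 6×15 matrix has rank 5, and its Smith normal form has invariant factors (1,1,1,1,1).

The boundary map ∂_2: C_2 → C_1 acts by ∂[p,q,r] = [q,r] − [p,r] + [p,q]. For instance
  ∂[v_2,v_3,v_5] = [v_3,v_5] − [v_2,v_5] + [v_2,v_3],
  ∂[v_0,v_2,v_3] = [v_2,v_3] − [v_0,v_3] + [v_0,v_2].
This gives a 15×10 integer matrix of rank 10; reducing to Smith normal form yields diagonal entries (1,1,1,1,1,1,1,1,1,2).

Computing H_k = (kernel of ∂_k) / (image of ∂_{k+1}):

  H_0: rank C_0 − rank ∂_1 = 6 − 5 = 1, and the invariant factors of ∂_1 are all 1, so H_0 = Z.
  H_1: rank ker ∂_1 − rank ∂_2 = (15 − 5) − 10 = 0, and ∂_2 has invariant factor 2 > 1, so H_1 = Z/2.
  H_2: rank ker ∂_2 − rank ∂_3 = (10 − 10) − 0 = 0, and there is no ∂_3, so H_2 = 0.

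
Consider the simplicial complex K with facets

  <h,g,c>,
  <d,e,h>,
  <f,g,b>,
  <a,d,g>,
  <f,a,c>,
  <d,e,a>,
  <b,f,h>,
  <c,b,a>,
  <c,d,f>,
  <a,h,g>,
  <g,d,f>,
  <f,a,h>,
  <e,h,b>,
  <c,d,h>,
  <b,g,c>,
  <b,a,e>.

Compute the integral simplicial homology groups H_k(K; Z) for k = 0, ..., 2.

K has 8 vertices, 24 edges, 16 triangles.
rank ∂_0 = 0, rank ∂_1 = 7 ⇒ b_0 = 8 − 0 − 7 = 1; all invariant factors of ∂_1 are 1 so no torsion. So H_0 ≅ Z.
rank ∂_1 = 7, rank ∂_2 = 15 ⇒ b_1 = 24 − 7 − 15 = 2; all invariant factors of ∂_2 are 1 so no torsion. So H_1 ≅ Z^2.
rank ∂_2 = 15, rank ∂_3 = 0 ⇒ b_2 = 16 − 15 − 0 = 1. So H_2 ≅ Z.

H_0 = Z,  H_1 = Z^2,  H_2 = Z.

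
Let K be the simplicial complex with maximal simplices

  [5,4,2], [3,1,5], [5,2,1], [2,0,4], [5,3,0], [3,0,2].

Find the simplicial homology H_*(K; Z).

Fix the vertex order 0 < 1 < 2 < 3 < 4 < 5 and write every simplex with vertices in increasing order. Then dim K = 2 and the simplices of K are:

  0-simplices (6): [0], [1], [2], [3], [4], [5]
  1-simplices (12): [0,2], [0,3], [0,4], [0,5], [1,2], [1,3], [1,5], [2,3], [2,4], [2,5], [3,5], [4,5]
  2-simplices (6): [0,2,3], [0,2,4], [0,3,5], [1,2,5], [1,3,5], [2,4,5]

giving chain groups C_0 ≅ Z^6, C_1 ≅ Z^12, C_2 ≅ Z^6.

Boundary ∂_1: C_1 → C_0 sends each edge [p,q] (with p < q) to q − p. For instance
  ∂[2,4] = [4] − [2].
The resulting 6×12 matrix has rank 5, and its Smith normal form has invariant factors (1,1,1,1,1).

The boundary map ∂_2: C_2 → C_1 acts by ∂[p,q,r] = [q,r] − [p,r] + [p,q]. For instance
  ∂[2,4,5] = [4,5] − [2,5] + [2,4],
  ∂[0,2,4] = [2,4] − [0,4] + [0,2].
The 12×6 boundary matrix has rank 6 and Smith normal form diag(1,1,1,1,1,1).

Computing H_k = (kernel of ∂_k) / (image of ∂_{k+1}):

  H_0: rank C_0 − rank ∂_1 = 6 − 5 = 1, and the invariant factors of ∂_1 are all 1, so H_0 ≅ Z.
  H_1: rank ker ∂_1 − rank ∂_2 = (12 − 5) − 6 = 1, and the invariant factors of ∂_2 are all 1, so H_1 ≅ Z.
  H_2: rank ker ∂_2 − rank ∂_3 = (6 − 6) − 0 = 0, and there is no ∂_3, so H_2 ≅ 0.

H_0 = Z,  H_1 = Z,  H_2 = 0.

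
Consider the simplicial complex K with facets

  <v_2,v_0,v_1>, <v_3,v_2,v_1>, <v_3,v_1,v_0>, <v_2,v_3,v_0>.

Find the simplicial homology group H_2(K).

H_2 ≅ Z.

Fix the vertex order v_0 < v_1 < v_2 < v_3 and write every simplex with vertices in increasing order. Then dim K = 2 and the simplices of K are:

  0-simplices (4): [v_0], [v_1], [v_2], [v_3]
  1-simplices (6): [v_0,v_1], [v_0,v_2], [v_0,v_3], [v_1,v_2], [v_1,v_3], [v_2,v_3]
  2-simplices (4): [v_0,v_1,v_2], [v_0,v_1,v_3], [v_0,v_2,v_3], [v_1,v_2,v_3]

so the chain groups are C_0 ≅ Z^4, C_1 ≅ Z^6, C_2 ≅ Z^4.

Boundary ∂_1: C_1 → C_0 is given by ∂[p,q] = [q] − [p]. For instance
  ∂[v_0,v_1] = [v_1] − [v_0].
As a 4×6 matrix over Z this has rank 3, with invariant factors (1,1,1).

∂_2: C_2 → C_1 maps a triangle to the signed sum of its edges. For instance
  ∂[v_0,v_2,v_3] = [v_2,v_3] − [v_0,v_3] + [v_0,v_2],
  ∂[v_0,v_1,v_2] = [v_1,v_2] − [v_0,v_2] + [v_0,v_1].
As a 6×4 matrix over Z this has rank 3, with invariant factors (1,1,1).

Reading off H_k = ker ∂_k / im ∂_{k+1}:

  H_2: rank ker ∂_2 − rank ∂_3 = (4 − 3) − 0 = 1, and there is no ∂_3, so H_2 = Z.

(K is a triangulation of the 2-sphere S^2.)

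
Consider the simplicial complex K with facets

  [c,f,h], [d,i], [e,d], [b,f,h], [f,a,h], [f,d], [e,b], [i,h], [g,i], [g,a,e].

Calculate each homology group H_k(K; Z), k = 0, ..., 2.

Order the vertices as a < b < c < d < e < f < g < h < i. Listing each simplex with vertices in this order, K has dimension 2 with simplices:

  0-simplices (9): a, b, c, d, e, f, g, h, i
  1-simplices (16): ae, af, ag, ah, be, bf, bh, cf, ch, de, df, di, eg, fh, gi, hi
  2-simplices (4): aeg, afh, bfh, cfh

giving chain groups C_0 ≅ Z^9, C_1 ≅ Z^16, C_2 ≅ Z^4.

∂_1: C_1 → C_0 maps an edge to its endpoints' difference, ∂[p,q] = q − p.
As a 9×16 matrix over Z this has rank 8, with invariant factors (1,1,1,1,1,1,1,1).

Boundary ∂_2: C_2 → C_1 acts by ∂[p,q,r] = [q,r] − [p,r] + [p,q]. For instance
  ∂aeg = eg − ag + ae,
  ∂bfh = fh − bh + bf.
This gives a 16×4 integer matrix of rank 4; reducing to Smith normal form yields diagonal entries (1,1,1,1).

From H_k ≅ ker(∂_k) / im(∂_{k+1}) we obtain:

  H_0: rank C_0 − rank ∂_1 = 9 − 8 = 1, and the invariant factors of ∂_1 are all 1, so H_0 ≅ Z.
  H_1: rank ker ∂_1 − rank ∂_2 = (16 − 8) − 4 = 4, and the invariant factors of ∂_2 are all 1, so H_1 ≅ Z^4.
  H_2: rank ker ∂_2 − rank ∂_3 = (4 − 4) − 0 = 0, and there is no ∂_3, so H_2 ≅ 0.

H_0 = Z,  H_1 = Z^4,  H_2 = 0.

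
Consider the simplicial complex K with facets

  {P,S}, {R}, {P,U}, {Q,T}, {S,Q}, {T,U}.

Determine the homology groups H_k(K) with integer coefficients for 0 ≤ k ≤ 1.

We work with the vertex ordering P < Q < R < S < T < U. The simplices of K, each written with vertices in increasing order, are:

  0-simplices (6): P, Q, R, S, T, U
  1-simplices (5): PS, PU, QS, QT, TU

giving chain groups C_0 ≅ Z^6, C_1 ≅ Z^5.

Boundary ∂_1: C_1 → C_0 is given by ∂[p,q] = [q] − [p]. For instance
  ∂QT = T − Q.
As a 6×5 matrix over Z this has rank 4, with invariant factors (1,1,1,1).

From H_k ≅ ker(∂_k) / im(∂_{k+1}) we obtain:

  H_0: rank C_0 − rank ∂_1 = 6 − 4 = 2, and the invariant factors of ∂_1 are all 1, so H_0 = Z^2.
  H_1: rank ker ∂_1 − rank ∂_2 = (5 − 4) − 0 = 1, and there is no ∂_2, so H_1 = Z.

H_0 ≅ Z^2,  H_1 ≅ Z.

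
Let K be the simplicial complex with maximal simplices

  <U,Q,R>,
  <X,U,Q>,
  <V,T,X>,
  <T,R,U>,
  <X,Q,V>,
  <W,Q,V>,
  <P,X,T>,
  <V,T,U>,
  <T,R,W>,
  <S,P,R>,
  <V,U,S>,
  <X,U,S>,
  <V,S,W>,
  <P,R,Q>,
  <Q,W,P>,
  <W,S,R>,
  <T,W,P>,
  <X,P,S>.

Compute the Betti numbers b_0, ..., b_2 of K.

b_0 = 1, b_1 = 1, b_2 = 0.

We work with the vertex ordering P < Q < R < S < T < U < V < W < X. The simplices of K, each written with vertices in increasing order, are:

  0-simplices (9): P, Q, R, S, T, U, V, W, X
  1-simplices (27): PQ, PR, PS, PT, PW, PX, QR, QU, QV, QW, QX, RS, RT, RU, RW, SU, SV, SW, SX, TU, TV, TW, TX, UV, UX, VW, VX
  2-simplices (18): PQR, PQW, PRS, PSX, PTW, PTX, QRU, QUX, QVW, QVX, RSW, RTU, RTW, SUV, SUX, SVW, TUV, TVX

so the chain groups are C_0 ≅ Z^9, C_1 ≅ Z^27, C_2 ≅ Z^18.

Boundary ∂_1: C_1 → C_0 sends each edge [p,q] (with p < q) to q − p. For instance
  ∂PR = R − P.
The resulting 9×27 matrix has rank 8, and its Smith normal form has invariant factors (1,1,1,1,1,1,1,1).

Boundary ∂_2: C_2 → C_1 maps a triangle to the signed sum of its edges. For instance
  ∂RTU = TU − RU + RT,
  ∂PSX = SX − PX + PS.
As a 27×18 matrix over Z this has rank 18, with invariant factors (1,1,1,1,1,1,1,1,1,1,1,1,1,1,1,1,1,2).

From H_k ≅ ker(∂_k) / im(∂_{k+1}) we obtain:

  H_0: rank C_0 − rank ∂_1 = 9 − 8 = 1, and the invariant factors of ∂_1 are all 1, so H_0 = Z.
  H_1: rank ker ∂_1 − rank ∂_2 = (27 − 8) − 18 = 1, and ∂_2 has invariant factor 2 > 1, so H_1 = Z ⊕ Z/2.
  H_2: rank ker ∂_2 − rank ∂_3 = (18 − 18) − 0 = 0, and there is no ∂_3, so H_2 = 0.

As a check, the Euler characteristic is 9 − 27 + 18 = 0, which agrees with 1 − 1 + 0 = 0.

Hence the Betti numbers are b_0 = 1, b_1 = 1, b_2 = 0.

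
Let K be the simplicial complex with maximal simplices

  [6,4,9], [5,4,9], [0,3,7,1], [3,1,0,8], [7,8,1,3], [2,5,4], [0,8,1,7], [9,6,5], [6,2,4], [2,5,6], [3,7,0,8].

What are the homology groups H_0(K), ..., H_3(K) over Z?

Take the total order 0 < 1 < 2 < 3 < 4 < 5 < 6 < 7 < 8 < 9 on the vertex set. Then K (dimension 3) consists of the simplices:

  0-simplices (10): [0], [1], [2], [3], [4], [5], [6], [7], [8], [9]
  1-simplices (19): [0,1], [0,3], [0,7], [0,8], [1,3], [1,7], [1,8], [2,4], [2,5], [2,6], [3,7], [3,8], [4,5], [4,6], [4,9], [5,6], [5,9], [6,9], [7,8]
  2-simplices (16): [0,1,3], [0,1,7], [0,1,8], [0,3,7], [0,3,8], [0,7,8], [1,3,7], [1,3,8], [1,7,8], [2,4,5], [2,4,6], [2,5,6], [3,7,8], [4,5,9], [4,6,9], [5,6,9]
  3-simplices (5): [0,1,3,7], [0,1,3,8], [0,1,7,8], [0,3,7,8], [1,3,7,8]

giving chain groups C_0 ≅ Z^10, C_1 ≅ Z^19, C_2 ≅ Z^16, C_3 ≅ Z^5.

Boundary ∂_1: C_1 → C_0 maps an edge to its endpoints' difference, ∂[p,q] = q − p.
As a 10×19 matrix over Z this has rank 8, with invariant factors (1,1,1,1,1,1,1,1).

Boundary ∂_2: C_2 → C_1 maps a triangle to the signed sum of its edges. For instance
  ∂[3,7,8] = [7,8] − [3,8] + [3,7],
  ∂[2,5,6] = [5,6] − [2,6] + [2,5].
The 19×16 boundary matrix has rank 11 and Smith normal form diag(1,1,1,1,1,1,1,1,1,1,1).

∂_3: C_3 → C_2 sends each 3-simplex σ to the alternating sum Σ_i (−1)^i (σ with its i-th vertex removed). For instance
  ∂[0,1,3,8] = [1,3,8] − [0,3,8] + [0,1,8] − [0,1,3],
  ∂[0,1,3,7] = [1,3,7] − [0,3,7] + [0,1,7] − [0,1,3].
This gives a 16×5 integer matrix of rank 4; reducing to Smith normal form yields diagonal entries (1,1,1,1).

Computing H_k = (kernel of ∂_k) / (image of ∂_{k+1}):

  H_0: rank C_0 − rank ∂_1 = 10 − 8 = 2, and the invariant factors of ∂_1 are all 1, so H_0 ≅ Z^2.
  H_1: rank ker ∂_1 − rank ∂_2 = (19 − 8) − 11 = 0, and the invariant factors of ∂_2 are all 1, so H_1 ≅ 0.
  H_2: rank ker ∂_2 − rank ∂_3 = (16 − 11) − 4 = 1, and the invariant factors of ∂_3 are all 1, so H_2 ≅ Z.
  H_3: rank ker ∂_3 − rank ∂_4 = (5 − 4) − 0 = 1, and there is no ∂_4, so H_3 ≅ Z.

As a check, the Euler characteristic is 10 − 19 + 16 − 5 = 2, which agrees with 2 − 0 + 1 − 1 = 2.

H_0 = Z^2,  H_1 = 0,  H_2 = Z,  H_3 = Z.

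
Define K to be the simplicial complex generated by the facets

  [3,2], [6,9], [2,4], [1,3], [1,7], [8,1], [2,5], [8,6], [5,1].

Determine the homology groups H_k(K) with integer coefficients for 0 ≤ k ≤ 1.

H_0 = Z,  H_1 = Z.

Take the total order 1 < 2 < 3 < 4 < 5 < 6 < 7 < 8 < 9 on the vertex set. Then K (dimension 1) consists of the simplices:

  0-simplices (9): [1], [2], [3], [4], [5], [6], [7], [8], [9]
  1-simplices (9): [1,3], [1,5], [1,7], [1,8], [2,3], [2,4], [2,5], [6,8], [6,9]

so the chain groups are C_0 ≅ Z^9, C_1 ≅ Z^9.

∂_1: C_1 → C_0 sends each edge [p,q] (with p < q) to q − p.
The resulting 9×9 matrix has rank 8, and its Smith normal form has invariant factors (1,1,1,1,1,1,1,1).

Now H_k = ker ∂_k / im ∂_{k+1}, so:

  H_0: rank C_0 − rank ∂_1 = 9 − 8 = 1, and the invariant factors of ∂_1 are all 1, so H_0 ≅ Z.
  H_1: rank ker ∂_1 − rank ∂_2 = (9 − 8) − 0 = 1, and there is no ∂_2, so H_1 ≅ Z.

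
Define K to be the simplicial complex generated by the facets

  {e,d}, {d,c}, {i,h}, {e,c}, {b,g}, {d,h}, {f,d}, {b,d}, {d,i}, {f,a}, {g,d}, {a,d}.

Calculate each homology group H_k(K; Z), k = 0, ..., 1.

Order the vertices as a < b < c < d < e < f < g < h < i. Listing each simplex with vertices in this order, K has dimension 1 with simplices:

  0-simplices (9): a, b, c, d, e, f, g, h, i
  1-simplices (12): ad, af, bd, bg, cd, ce, de, df, dg, dh, di, hi

Hence C_0 ≅ Z^9, C_1 ≅ Z^12.

Boundary ∂_1: C_1 → C_0 is given by ∂[p,q] = [q] − [p]. For instance
  ∂af = f − a.
The resulting 9×12 matrix has rank 8, and its Smith normal form has invariant factors (1,1,1,1,1,1,1,1).

Reading off H_k = ker ∂_k / im ∂_{k+1}:

  H_0: rank C_0 − rank ∂_1 = 9 − 8 = 1, and the invariant factors of ∂_1 are all 1, so H_0 ≅ Z.
  H_1: rank ker ∂_1 − rank ∂_2 = (12 − 8) − 0 = 4, and there is no ∂_2, so H_1 ≅ Z^4.

(K is a triangulation of a wedge of 4 circles.)

H_0 ≅ Z,  H_1 ≅ Z^4.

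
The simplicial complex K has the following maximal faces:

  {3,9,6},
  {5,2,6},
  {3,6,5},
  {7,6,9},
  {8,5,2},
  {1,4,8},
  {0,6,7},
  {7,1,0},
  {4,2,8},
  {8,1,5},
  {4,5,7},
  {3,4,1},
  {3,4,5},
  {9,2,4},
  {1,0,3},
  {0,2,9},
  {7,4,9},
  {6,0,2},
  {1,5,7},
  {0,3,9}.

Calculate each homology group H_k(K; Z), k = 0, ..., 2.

H_0 ≅ Z,  H_1 ≅ Z ⊕ Z/2Z,  H_2 = 0.

We work with the vertex ordering 0 < 1 < 2 < 3 < 4 < 5 < 6 < 7 < 8 < 9. The simplices of K, each written with vertices in increasing order, are:

  0-simplices (10): [0], [1], [2], [3], [4], [5], [6], [7], [8], [9]
  1-simplices (30): (30 of them)
  2-simplices (20): (20 of them)

Hence C_0 ≅ Z^10, C_1 ≅ Z^30, C_2 ≅ Z^20.

The boundary map ∂_1: C_1 → C_0 maps an edge to its endpoints' difference, ∂[p,q] = q − p.
This gives a 10×30 integer matrix of rank 9; reducing to Smith normal form yields diagonal entries (1,1,1,1,1,1,1,1,1).

The boundary map ∂_2: C_2 → C_1 maps a triangle to the signed sum of its edges. For instance
  ∂[1,4,8] = [4,8] − [1,8] + [1,4],
  ∂[3,4,5] = [4,5] − [3,5] + [3,4].
As a 30×20 matrix over Z this has rank 20, with invariant factors (1,1,1,1,1,1,1,1,1,1,1,1,1,1,1,1,1,1,1,2).

Now H_k = ker ∂_k / im ∂_{k+1}, so:

  H_0: rank C_0 − rank ∂_1 = 10 − 9 = 1, and the invariant factors of ∂_1 are all 1, so H_0 ≅ Z.
  H_1: rank ker ∂_1 − rank ∂_2 = (30 − 9) − 20 = 1, and ∂_2 has invariant factor 2 > 1, so H_1 ≅ Z ⊕ Z/2Z.
  H_2: rank ker ∂_2 − rank ∂_3 = (20 − 20) − 0 = 0, and there is no ∂_3, so H_2 ≅ 0.

(K is a triangulation of the Klein bottle.)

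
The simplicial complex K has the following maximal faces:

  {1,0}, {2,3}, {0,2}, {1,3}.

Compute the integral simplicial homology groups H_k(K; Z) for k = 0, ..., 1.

Take the total order 0 < 1 < 2 < 3 on the vertex set. Then K (dimension 1) consists of the simplices:

  0-simplices (4): [0], [1], [2], [3]
  1-simplices (4): [0,1], [0,2], [1,3], [2,3]

Hence C_0 ≅ Z^4, C_1 ≅ Z^4.

The boundary map ∂_1: C_1 → C_0 maps an edge to its endpoints' difference, ∂[p,q] = q − p. For instance
  ∂[2,3] = [3] − [2].
The resulting 4×4 matrix has rank 3, and its Smith normal form has invariant factors (1,1,1).

Now H_k = ker ∂_k / im ∂_{k+1}, so:

  H_0: rank C_0 − rank ∂_1 = 4 − 3 = 1, and the invariant factors of ∂_1 are all 1, so H_0 ≅ Z.
  H_1: rank ker ∂_1 − rank ∂_2 = (4 − 3) − 0 = 1, and there is no ∂_2, so H_1 ≅ Z.

As a check, the Euler characteristic is 4 − 4 = 0, which agrees with 1 − 1 = 0.

H_0 = Z,  H_1 = Z.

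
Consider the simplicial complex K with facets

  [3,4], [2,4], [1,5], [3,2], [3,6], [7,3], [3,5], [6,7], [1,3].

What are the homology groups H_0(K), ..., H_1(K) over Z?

Fix the vertex order 1 < 2 < 3 < 4 < 5 < 6 < 7 and write every simplex with vertices in increasing order. Then dim K = 1 and the simplices of K are:

  0-simplices (7): [1], [2], [3], [4], [5], [6], [7]
  1-simplices (9): [1,3], [1,5], [2,3], [2,4], [3,4], [3,5], [3,6], [3,7], [6,7]

giving chain groups C_0 ≅ Z^7, C_1 ≅ Z^9.

The boundary map ∂_1: C_1 → C_0 is given by ∂[p,q] = [q] − [p]. For instance
  ∂[3,6] = [6] − [3].
This gives a 7×9 integer matrix of rank 6; reducing to Smith normal form yields diagonal entries (1,1,1,1,1,1).

Reading off H_k = ker ∂_k / im ∂_{k+1}:

  H_0: rank C_0 − rank ∂_1 = 7 − 6 = 1, and the invariant factors of ∂_1 are all 1, so H_0 = Z.
  H_1: rank ker ∂_1 − rank ∂_2 = (9 − 6) − 0 = 3, and there is no ∂_2, so H_1 = Z^3.

(K is a triangulation of a wedge of 3 circles.)

H_0 = Z,  H_1 = Z^3.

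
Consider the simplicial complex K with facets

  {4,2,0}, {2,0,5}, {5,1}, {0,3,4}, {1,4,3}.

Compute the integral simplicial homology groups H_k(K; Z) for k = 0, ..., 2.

H_0 ≅ Z,  H_1 ≅ Z,  H_2 = 0.

Order the vertices as 0 < 1 < 2 < 3 < 4 < 5. Listing each simplex with vertices in this order, K has dimension 2 with simplices:

  0-simplices (6): [0], [1], [2], [3], [4], [5]
  1-simplices (10): [0,2], [0,3], [0,4], [0,5], [1,3], [1,4], [1,5], [2,4], [2,5], [3,4]
  2-simplices (4): [0,2,4], [0,2,5], [0,3,4], [1,3,4]

so the chain groups are C_0 ≅ Z^6, C_1 ≅ Z^10, C_2 ≅ Z^4.

The boundary map ∂_1: C_1 → C_0 is given by ∂[p,q] = [q] − [p].
The resulting 6×10 matrix has rank 5, and its Smith normal form has invariant factors (1,1,1,1,1).

Boundary ∂_2: C_2 → C_1 maps a triangle to the signed sum of its edges. For instance
  ∂[0,3,4] = [3,4] − [0,4] + [0,3],
  ∂[0,2,5] = [2,5] − [0,5] + [0,2].
The 10×4 boundary matrix has rank 4 and Smith normal form diag(1,1,1,1).

Computing H_k = (kernel of ∂_k) / (image of ∂_{k+1}):

  H_0: rank C_0 − rank ∂_1 = 6 − 5 = 1, and the invariant factors of ∂_1 are all 1, so H_0 = Z.
  H_1: rank ker ∂_1 − rank ∂_2 = (10 − 5) − 4 = 1, and the invariant factors of ∂_2 are all 1, so H_1 = Z.
  H_2: rank ker ∂_2 − rank ∂_3 = (4 − 4) − 0 = 0, and there is no ∂_3, so H_2 = 0.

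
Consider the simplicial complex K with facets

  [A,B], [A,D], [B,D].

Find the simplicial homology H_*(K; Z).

We work with the vertex ordering A < B < D. The simplices of K, each written with vertices in increasing order, are:

  0-simplices (3): A, B, D
  1-simplices (3): AB, AD, BD

so the chain groups are C_0 ≅ Z^3, C_1 ≅ Z^3.

Boundary ∂_1: C_1 → C_0 is given by ∂[p,q] = [q] − [p].
As a 3×3 matrix over Z this has rank 2, with invariant factors (1,1).

From H_k ≅ ker(∂_k) / im(∂_{k+1}) we obtain:

  H_0: rank C_0 − rank ∂_1 = 3 − 2 = 1, and the invariant factors of ∂_1 are all 1, so H_0 ≅ Z.
  H_1: rank ker ∂_1 − rank ∂_2 = (3 − 2) − 0 = 1, and there is no ∂_2, so H_1 ≅ Z.

As a check, the Euler characteristic is 3 − 3 = 0, which agrees with 1 − 1 = 0.
(K is a triangulation of the circle S^1.)

H_0 ≅ Z,  H_1 ≅ Z.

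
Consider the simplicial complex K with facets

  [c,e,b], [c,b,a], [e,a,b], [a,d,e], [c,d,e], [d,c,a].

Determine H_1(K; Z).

H_1 ≅ 0.

We work with the vertex ordering a < b < c < d < e. The simplices of K, each written with vertices in increasing order, are:

  0-simplices (5): a, b, c, d, e
  1-simplices (9): ab, ac, ad, ae, bc, be, cd, ce, de
  2-simplices (6): abc, abe, acd, ade, bce, cde

so the chain groups are C_0 ≅ Z^5, C_1 ≅ Z^9, C_2 ≅ Z^6.

∂_1: C_1 → C_0 is given by ∂[p,q] = [q] − [p]. For instance
  ∂ce = e − c.
As a 5×9 matrix over Z this has rank 4, with invariant factors (1,1,1,1).

The boundary map ∂_2: C_2 → C_1 sends each 2-simplex [p,q,r] to [q,r] − [p,r] + [p,q]. For instance
  ∂cde = de − ce + cd,
  ∂acd = cd − ad + ac.
The resulting 9×6 matrix has rank 5, and its Smith normal form has invariant factors (1,1,1,1,1).

Reading off H_k = ker ∂_k / im ∂_{k+1}:

  H_1: rank ker ∂_1 − rank ∂_2 = (9 − 4) − 5 = 0, and the invariant factors of ∂_2 are all 1, so H_1 ≅ 0.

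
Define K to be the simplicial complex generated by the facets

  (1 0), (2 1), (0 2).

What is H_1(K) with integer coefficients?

We work with the vertex ordering 0 < 1 < 2. The simplices of K, each written with vertices in increasing order, are:

  0-simplices (3): [0], [1], [2]
  1-simplices (3): [0,1], [0,2], [1,2]

giving chain groups C_0 ≅ Z^3, C_1 ≅ Z^3.

Boundary ∂_1: C_1 → C_0 is given by ∂[p,q] = [q] − [p]. For instance
  ∂[1,2] = [2] − [1].
The resulting 3×3 matrix has rank 2, and its Smith normal form has invariant factors (1,1).

Now H_k = ker ∂_k / im ∂_{k+1}, so:

  H_1: rank ker ∂_1 − rank ∂_2 = (3 − 2) − 0 = 1, and there is no ∂_2, so H_1 ≅ Z.

H_1 ≅ Z.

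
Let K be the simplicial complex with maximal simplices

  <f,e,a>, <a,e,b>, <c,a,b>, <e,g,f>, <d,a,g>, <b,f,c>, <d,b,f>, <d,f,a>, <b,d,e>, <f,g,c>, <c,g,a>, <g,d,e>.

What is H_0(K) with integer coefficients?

H_0 ≅ Z.

Fix the vertex order a < b < c < d < e < f < g and write every simplex with vertices in increasing order. Then dim K = 2 and the simplices of K are:

  0-simplices (7): a, b, c, d, e, f, g
  1-simplices (18): ab, ac, ad, ae, af, ag, bc, bd, be, bf, cf, cg, de, df, dg, ef, eg, fg
  2-simplices (12): abc, abe, acg, adf, adg, aef, bcf, bde, bdf, cfg, deg, efg

Hence C_0 ≅ Z^7, C_1 ≅ Z^18, C_2 ≅ Z^12.

∂_1: C_1 → C_0 sends each edge [p,q] (with p < q) to q − p. For instance
  ∂fg = g − f.
This gives a 7×18 integer matrix of rank 6; reducing to Smith normal form yields diagonal entries (1,1,1,1,1,1).

∂_2: C_2 → C_1 maps a triangle to the signed sum of its edges. For instance
  ∂adf = df − af + ad,
  ∂deg = eg − dg + de.
The 18×12 boundary matrix has rank 12 and Smith normal form diag(1,1,1,1,1,1,1,1,1,1,1,2).

Now H_k = ker ∂_k / im ∂_{k+1}, so:

  H_0: rank C_0 − rank ∂_1 = 7 − 6 = 1, and the invariant factors of ∂_1 are all 1, so H_0 ≅ Z.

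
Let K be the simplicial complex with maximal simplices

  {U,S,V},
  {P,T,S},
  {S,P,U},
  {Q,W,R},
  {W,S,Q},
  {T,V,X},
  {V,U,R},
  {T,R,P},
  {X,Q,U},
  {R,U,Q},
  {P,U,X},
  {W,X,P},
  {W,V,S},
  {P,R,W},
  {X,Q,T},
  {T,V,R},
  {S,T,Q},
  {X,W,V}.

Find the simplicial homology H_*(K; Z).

H_0 ≅ Z,  H_1 ≅ Z^2,  H_2 ≅ Z.

Take the total order P < Q < R < S < T < U < V < W < X on the vertex set. Then K (dimension 2) consists of the simplices:

  0-simplices (9): P, Q, R, S, T, U, V, W, X
  1-simplices (27): PR, PS, PT, PU, PW, PX, QR, QS, QT, QU, QW, QX, RT, RU, RV, RW, ST, SU, SV, SW, TV, TX, UV, UX, VW, VX, WX
  2-simplices (18): PRT, PRW, PST, PSU, PUX, PWX, QRU, QRW, QST, QSW, QTX, QUX, RTV, RUV, SUV, SVW, TVX, VWX

so the chain groups are C_0 ≅ Z^9, C_1 ≅ Z^27, C_2 ≅ Z^18.

∂_1: C_1 → C_0 sends each edge [p,q] (with p < q) to q − p. For instance
  ∂PU = U − P.
This gives a 9×27 integer matrix of rank 8; reducing to Smith normal form yields diagonal entries (1,1,1,1,1,1,1,1).

Boundary ∂_2: C_2 → C_1 maps a triangle to the signed sum of its edges. For instance
  ∂SUV = UV − SV + SU,
  ∂RUV = UV − RV + RU.
As a 27×18 matrix over Z this has rank 17, with invariant factors (1,1,1,1,1,1,1,1,1,1,1,1,1,1,1,1,1).

Computing H_k = (kernel of ∂_k) / (image of ∂_{k+1}):

  H_0: rank C_0 − rank ∂_1 = 9 − 8 = 1, and the invariant factors of ∂_1 are all 1, so H_0 ≅ Z.
  H_1: rank ker ∂_1 − rank ∂_2 = (27 − 8) − 17 = 2, and the invariant factors of ∂_2 are all 1, so H_1 ≅ Z^2.
  H_2: rank ker ∂_2 − rank ∂_3 = (18 − 17) − 0 = 1, and there is no ∂_3, so H_2 ≅ Z.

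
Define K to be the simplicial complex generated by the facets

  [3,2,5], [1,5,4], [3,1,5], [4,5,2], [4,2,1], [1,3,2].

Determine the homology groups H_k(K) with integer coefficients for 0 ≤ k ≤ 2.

K has 5 vertices, 9 edges, 6 triangles.
rank ∂_0 = 0, rank ∂_1 = 4 ⇒ b_0 = 5 − 0 − 4 = 1; all invariant factors of ∂_1 are 1 so no torsion. So H_0 ≅ Z.
rank ∂_1 = 4, rank ∂_2 = 5 ⇒ b_1 = 9 − 4 − 5 = 0; all invariant factors of ∂_2 are 1 so no torsion. So H_1 ≅ 0.
rank ∂_2 = 5, rank ∂_3 = 0 ⇒ b_2 = 6 − 5 − 0 = 1. So H_2 ≅ Z.

H_0 ≅ Z,  H_1 = 0,  H_2 ≅ Z.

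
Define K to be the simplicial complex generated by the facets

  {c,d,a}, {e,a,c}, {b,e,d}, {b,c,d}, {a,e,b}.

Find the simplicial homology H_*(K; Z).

Order the vertices as a < b < c < d < e. Listing each simplex with vertices in this order, K has dimension 2 with simplices:

  0-simplices (5): a, b, c, d, e
  1-simplices (10): ab, ac, ad, ae, bc, bd, be, cd, ce, de
  2-simplices (5): abe, acd, ace, bcd, bde

so the chain groups are C_0 ≅ Z^5, C_1 ≅ Z^10, C_2 ≅ Z^5.

∂_1: C_1 → C_0 maps an edge to its endpoints' difference, ∂[p,q] = q − p. For instance
  ∂bd = d − b.
As a 5×10 matrix over Z this has rank 4, with invariant factors (1,1,1,1).

Boundary ∂_2: C_2 → C_1 acts by ∂[p,q,r] = [q,r] − [p,r] + [p,q]. For instance
  ∂abe = be − ae + ab,
  ∂ace = ce − ae + ac.
This gives a 10×5 integer matrix of rank 5; reducing to Smith normal form yields diagonal entries (1,1,1,1,1).

Reading off H_k = ker ∂_k / im ∂_{k+1}:

  H_0: rank C_0 − rank ∂_1 = 5 − 4 = 1, and the invariant factors of ∂_1 are all 1, so H_0 = Z.
  H_1: rank ker ∂_1 − rank ∂_2 = (10 − 4) − 5 = 1, and the invariant factors of ∂_2 are all 1, so H_1 = Z.
  H_2: rank ker ∂_2 − rank ∂_3 = (5 − 5) − 0 = 0, and there is no ∂_3, so H_2 = 0.

(K is a triangulation of the Möbius band.)

H_0 ≅ Z,  H_1 ≅ Z,  H_2 = 0.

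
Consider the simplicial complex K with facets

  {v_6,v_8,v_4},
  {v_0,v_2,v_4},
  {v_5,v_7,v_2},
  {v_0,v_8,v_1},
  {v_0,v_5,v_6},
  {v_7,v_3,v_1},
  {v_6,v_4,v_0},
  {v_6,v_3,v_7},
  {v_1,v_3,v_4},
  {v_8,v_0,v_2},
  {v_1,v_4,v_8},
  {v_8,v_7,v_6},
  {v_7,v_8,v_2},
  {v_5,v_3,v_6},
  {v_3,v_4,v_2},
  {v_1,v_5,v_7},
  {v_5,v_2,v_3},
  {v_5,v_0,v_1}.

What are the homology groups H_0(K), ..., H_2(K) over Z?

Order the vertices as v_0 < v_1 < v_2 < v_3 < v_4 < v_5 < v_6 < v_7 < v_8. Listing each simplex with vertices in this order, K has dimension 2 with simplices:

  0-simplices (9): [v_0], [v_1], [v_2], [v_3], [v_4], [v_5], [v_6], [v_7], [v_8]
  1-simplices (27): (27 of them)
  2-simplices (18): (18 of them)

giving chain groups C_0 ≅ Z^9, C_1 ≅ Z^27, C_2 ≅ Z^18.

The boundary map ∂_1: C_1 → C_0 sends each edge [p,q] (with p < q) to q − p.
This gives a 9×27 integer matrix of rank 8; reducing to Smith normal form yields diagonal entries (1,1,1,1,1,1,1,1).

∂_2: C_2 → C_1 acts by ∂[p,q,r] = [q,r] − [p,r] + [p,q]. For instance
  ∂[v_2,v_3,v_4] = [v_3,v_4] − [v_2,v_4] + [v_2,v_3],
  ∂[v_0,v_5,v_6] = [v_5,v_6] − [v_0,v_6] + [v_0,v_5].
The 27×18 boundary matrix has rank 18 and Smith normal form diag(1,1,1,1,1,1,1,1,1,1,1,1,1,1,1,1,1,2).

Reading off H_k = ker ∂_k / im ∂_{k+1}:

  H_0: rank C_0 − rank ∂_1 = 9 − 8 = 1, and the invariant factors of ∂_1 are all 1, so H_0 ≅ Z.
  H_1: rank ker ∂_1 − rank ∂_2 = (27 − 8) − 18 = 1, and ∂_2 has invariant factor 2 > 1, so H_1 ≅ Z ⊕ Z/2.
  H_2: rank ker ∂_2 − rank ∂_3 = (18 − 18) − 0 = 0, and there is no ∂_3, so H_2 ≅ 0.

As a check, the Euler characteristic is 9 − 27 + 18 = 0, which agrees with 1 − 1 + 0 = 0.

H_0 = Z,  H_1 = Z ⊕ Z/2,  H_2 = 0.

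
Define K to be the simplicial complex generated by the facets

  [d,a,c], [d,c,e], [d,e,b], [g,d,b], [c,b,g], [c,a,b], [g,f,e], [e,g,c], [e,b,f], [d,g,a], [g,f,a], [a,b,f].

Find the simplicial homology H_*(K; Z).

H_0 ≅ Z,  H_1 ≅ Z/2,  H_2 = 0.

K has 7 vertices, 18 edges, 12 triangles.
rank ∂_0 = 0, rank ∂_1 = 6 ⇒ b_0 = 7 − 0 − 6 = 1; all invariant factors of ∂_1 are 1 so no torsion. So H_0 = Z.
rank ∂_1 = 6, rank ∂_2 = 12 ⇒ b_1 = 18 − 6 − 12 = 0; ∂_2 has invariant factor(s) [2] giving torsion. So H_1 = Z/2.
rank ∂_2 = 12, rank ∂_3 = 0 ⇒ b_2 = 12 − 12 − 0 = 0. So H_2 = 0.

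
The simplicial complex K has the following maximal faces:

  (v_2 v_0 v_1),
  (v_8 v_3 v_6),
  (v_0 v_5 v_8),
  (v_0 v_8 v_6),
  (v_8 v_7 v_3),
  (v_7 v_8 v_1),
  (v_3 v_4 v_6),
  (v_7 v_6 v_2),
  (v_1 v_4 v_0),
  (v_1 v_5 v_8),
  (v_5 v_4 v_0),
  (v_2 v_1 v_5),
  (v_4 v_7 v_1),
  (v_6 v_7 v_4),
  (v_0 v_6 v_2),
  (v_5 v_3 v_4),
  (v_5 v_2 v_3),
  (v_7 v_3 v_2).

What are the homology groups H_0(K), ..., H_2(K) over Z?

H_0 = Z,  H_1 = Z × Z/2,  H_2 = 0.

We work with the vertex ordering v_0 < v_1 < v_2 < v_3 < v_4 < v_5 < v_6 < v_7 < v_8. The simplices of K, each written with vertices in increasing order, are:

  0-simplices (9): [v_0], [v_1], [v_2], [v_3], [v_4], [v_5], [v_6], [v_7], [v_8]
  1-simplices (27): (27 of them)
  2-simplices (18): (18 of them)

so the chain groups are C_0 ≅ Z^9, C_1 ≅ Z^27, C_2 ≅ Z^18.

The boundary map ∂_1: C_1 → C_0 maps an edge to its endpoints' difference, ∂[p,q] = q − p. For instance
  ∂[v_3,v_6] = [v_6] − [v_3].
The 9×27 boundary matrix has rank 8 and Smith normal form diag(1,1,1,1,1,1,1,1).

The boundary map ∂_2: C_2 → C_1 sends each 2-simplex [p,q,r] to [q,r] − [p,r] + [p,q]. For instance
  ∂[v_2,v_3,v_5] = [v_3,v_5] − [v_2,v_5] + [v_2,v_3],
  ∂[v_1,v_2,v_5] = [v_2,v_5] − [v_1,v_5] + [v_1,v_2].
The 27×18 boundary matrix has rank 18 and Smith normal form diag(1,1,1,1,1,1,1,1,1,1,1,1,1,1,1,1,1,2).

Computing H_k = (kernel of ∂_k) / (image of ∂_{k+1}):

  H_0: rank C_0 − rank ∂_1 = 9 − 8 = 1, and the invariant factors of ∂_1 are all 1, so H_0 ≅ Z.
  H_1: rank ker ∂_1 − rank ∂_2 = (27 − 8) − 18 = 1, and ∂_2 has invariant factor 2 > 1, so H_1 ≅ Z × Z/2.
  H_2: rank ker ∂_2 − rank ∂_3 = (18 − 18) − 0 = 0, and there is no ∂_3, so H_2 ≅ 0.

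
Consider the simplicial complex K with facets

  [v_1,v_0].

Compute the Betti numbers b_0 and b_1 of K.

Fix the vertex order v_0 < v_1 and write every simplex with vertices in increasing order. Then dim K = 1 and the simplices of K are:

  0-simplices (2): [v_0], [v_1]
  1-simplices (1): [v_0,v_1]

Hence C_0 ≅ Z^2, C_1 ≅ Z^1.

Boundary ∂_1: C_1 → C_0 maps an edge to its endpoints' difference, ∂[p,q] = q − p.
As a 2×1 matrix over Z this has rank 1, with invariant factors (1).

Computing H_k = (kernel of ∂_k) / (image of ∂_{k+1}):

  H_0: rank C_0 − rank ∂_1 = 2 − 1 = 1, and the invariant factors of ∂_1 are all 1, so H_0 = Z.
  H_1: rank ker ∂_1 − rank ∂_2 = (1 − 1) − 0 = 0, and there is no ∂_2, so H_1 = 0.

Hence the Betti numbers are b_0 = 1, b_1 = 0.

b_0 = 1, b_1 = 0.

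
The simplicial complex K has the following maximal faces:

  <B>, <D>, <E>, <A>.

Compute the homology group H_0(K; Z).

H_0 ≅ Z^4.

We work with the vertex ordering A < B < D < E. The simplices of K, each written with vertices in increasing order, are:

  0-simplices (4): A, B, D, E

giving chain groups C_0 ≅ Z^4.

From H_k ≅ ker(∂_k) / im(∂_{k+1}) we obtain:

  H_0: rank C_0 − rank ∂_1 = 4 − 0 = 4, and there is no ∂_1, so H_0 = Z^4.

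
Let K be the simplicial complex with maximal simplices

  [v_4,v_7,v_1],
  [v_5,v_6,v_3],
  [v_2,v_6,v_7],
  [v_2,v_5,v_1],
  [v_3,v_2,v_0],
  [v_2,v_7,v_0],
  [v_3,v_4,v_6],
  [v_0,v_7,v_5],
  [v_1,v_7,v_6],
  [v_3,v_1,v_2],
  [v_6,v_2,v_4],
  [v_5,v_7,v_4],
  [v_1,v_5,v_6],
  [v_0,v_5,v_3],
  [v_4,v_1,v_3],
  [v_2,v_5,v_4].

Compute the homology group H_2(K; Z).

Order the vertices as v_0 < v_1 < v_2 < v_3 < v_4 < v_5 < v_6 < v_7. Listing each simplex with vertices in this order, K has dimension 2 with simplices:

  0-simplices (8): [v_0], [v_1], [v_2], [v_3], [v_4], [v_5], [v_6], [v_7]
  1-simplices (24): (24 of them)
  2-simplices (16): (16 of them)

so the chain groups are C_0 ≅ Z^8, C_1 ≅ Z^24, C_2 ≅ Z^16.

∂_1: C_1 → C_0 maps an edge to its endpoints' difference, ∂[p,q] = q − p. For instance
  ∂[v_1,v_4] = [v_4] − [v_1].
As a 8×24 matrix over Z this has rank 7, with invariant factors (1,1,1,1,1,1,1).

Boundary ∂_2: C_2 → C_1 sends each 2-simplex [p,q,r] to [q,r] − [p,r] + [p,q]. For instance
  ∂[v_1,v_4,v_7] = [v_4,v_7] − [v_1,v_7] + [v_1,v_4],
  ∂[v_0,v_3,v_5] = [v_3,v_5] − [v_0,v_5] + [v_0,v_3].
The 24×16 boundary matrix has rank 15 and Smith normal form diag(1,1,1,1,1,1,1,1,1,1,1,1,1,1,1).

Reading off H_k = ker ∂_k / im ∂_{k+1}:

  H_2: rank ker ∂_2 − rank ∂_3 = (16 − 15) − 0 = 1, and there is no ∂_3, so H_2 = Z.

H_2 ≅ Z.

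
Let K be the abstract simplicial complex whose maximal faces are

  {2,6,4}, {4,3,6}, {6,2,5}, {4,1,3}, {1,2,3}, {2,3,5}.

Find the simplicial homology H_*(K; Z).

H_0 = Z,  H_1 = Z,  H_2 = 0.

Order the vertices as 1 < 2 < 3 < 4 < 5 < 6. Listing each simplex with vertices in this order, K has dimension 2 with simplices:

  0-simplices (6): [1], [2], [3], [4], [5], [6]
  1-simplices (12): [1,2], [1,3], [1,4], [2,3], [2,4], [2,5], [2,6], [3,4], [3,5], [3,6], [4,6], [5,6]
  2-simplices (6): [1,2,3], [1,3,4], [2,3,5], [2,4,6], [2,5,6], [3,4,6]

giving chain groups C_0 ≅ Z^6, C_1 ≅ Z^12, C_2 ≅ Z^6.

Boundary ∂_1: C_1 → C_0 sends each edge [p,q] (with p < q) to q − p.
This gives a 6×12 integer matrix of rank 5; reducing to Smith normal form yields diagonal entries (1,1,1,1,1).

The boundary map ∂_2: C_2 → C_1 acts by ∂[p,q,r] = [q,r] − [p,r] + [p,q]. For instance
  ∂[1,2,3] = [2,3] − [1,3] + [1,2],
  ∂[3,4,6] = [4,6] − [3,6] + [3,4].
The 12×6 boundary matrix has rank 6 and Smith normal form diag(1,1,1,1,1,1).

Reading off H_k = ker ∂_k / im ∂_{k+1}:

  H_0: rank C_0 − rank ∂_1 = 6 − 5 = 1, and the invariant factors of ∂_1 are all 1, so H_0 ≅ Z.
  H_1: rank ker ∂_1 − rank ∂_2 = (12 − 5) − 6 = 1, and the invariant factors of ∂_2 are all 1, so H_1 ≅ Z.
  H_2: rank ker ∂_2 − rank ∂_3 = (6 − 6) − 0 = 0, and there is no ∂_3, so H_2 ≅ 0.

(K is a triangulation of the cylinder S^1 x I.)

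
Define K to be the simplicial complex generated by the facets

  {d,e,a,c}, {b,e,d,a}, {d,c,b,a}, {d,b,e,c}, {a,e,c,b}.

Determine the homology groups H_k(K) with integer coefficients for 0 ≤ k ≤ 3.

H_0 ≅ Z,  H_1 = 0,  H_2 = 0,  H_3 ≅ Z.

Order the vertices as a < b < c < d < e. Listing each simplex with vertices in this order, K has dimension 3 with simplices:

  0-simplices (5): a, b, c, d, e
  1-simplices (10): ab, ac, ad, ae, bc, bd, be, cd, ce, de
  2-simplices (10): abc, abd, abe, acd, ace, ade, bcd, bce, bde, cde
  3-simplices (5): abcd, abce, abde, acde, bcde

giving chain groups C_0 ≅ Z^5, C_1 ≅ Z^10, C_2 ≅ Z^10, C_3 ≅ Z^5.

The boundary map ∂_1: C_1 → C_0 sends each edge [p,q] (with p < q) to q − p. For instance
  ∂ce = e − c.
The 5×10 boundary matrix has rank 4 and Smith normal form diag(1,1,1,1).

The boundary map ∂_2: C_2 → C_1 maps a triangle to the signed sum of its edges. For instance
  ∂acd = cd − ad + ac,
  ∂ade = de − ae + ad.
As a 10×10 matrix over Z this has rank 6, with invariant factors (1,1,1,1,1,1).

∂_3: C_3 → C_2 sends each 3-simplex σ to the alternating sum Σ_i (−1)^i (σ with its i-th vertex removed). For instance
  ∂abde = bde − ade + abe − abd,
  ∂acde = cde − ade + ace − acd.
This gives a 10×5 integer matrix of rank 4; reducing to Smith normal form yields diagonal entries (1,1,1,1).

Reading off H_k = ker ∂_k / im ∂_{k+1}:

  H_0: rank C_0 − rank ∂_1 = 5 − 4 = 1, and the invariant factors of ∂_1 are all 1, so H_0 = Z.
  H_1: rank ker ∂_1 − rank ∂_2 = (10 − 4) − 6 = 0, and the invariant factors of ∂_2 are all 1, so H_1 = 0.
  H_2: rank ker ∂_2 − rank ∂_3 = (10 − 6) − 4 = 0, and the invariant factors of ∂_3 are all 1, so H_2 = 0.
  H_3: rank ker ∂_3 − rank ∂_4 = (5 − 4) − 0 = 1, and there is no ∂_4, so H_3 = Z.

(K is a triangulation of the 3-sphere S^3.)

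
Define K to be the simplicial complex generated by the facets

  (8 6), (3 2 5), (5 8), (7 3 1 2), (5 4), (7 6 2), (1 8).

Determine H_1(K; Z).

Fix the vertex order 1 < 2 < 3 < 4 < 5 < 6 < 7 < 8 and write every simplex with vertices in increasing order. Then dim K = 3 and the simplices of K are:

  0-simplices (8): [1], [2], [3], [4], [5], [6], [7], [8]
  1-simplices (14): [1,2], [1,3], [1,7], [1,8], [2,3], [2,5], [2,6], [2,7], [3,5], [3,7], [4,5], [5,8], [6,7], [6,8]
  2-simplices (6): [1,2,3], [1,2,7], [1,3,7], [2,3,5], [2,3,7], [2,6,7]
  3-simplices (1): [1,2,3,7]

so the chain groups are C_0 ≅ Z^8, C_1 ≅ Z^14, C_2 ≅ Z^6, C_3 ≅ Z^1.

Boundary ∂_1: C_1 → C_0 maps an edge to its endpoints' difference, ∂[p,q] = q − p.
As a 8×14 matrix over Z this has rank 7, with invariant factors (1,1,1,1,1,1,1).

∂_2: C_2 → C_1 acts by ∂[p,q,r] = [q,r] − [p,r] + [p,q]. For instance
  ∂[1,3,7] = [3,7] − [1,7] + [1,3],
  ∂[2,6,7] = [6,7] − [2,7] + [2,6].
This gives a 14×6 integer matrix of rank 5; reducing to Smith normal form yields diagonal entries (1,1,1,1,1).

∂_3: C_3 → C_2 sends each 3-simplex σ to the alternating sum Σ_i (−1)^i (σ with its i-th vertex removed). For instance
  ∂[1,2,3,7] = [2,3,7] − [1,3,7] + [1,2,7] − [1,2,3].
The 6×1 boundary matrix has rank 1 and Smith normal form diag(1).

From H_k ≅ ker(∂_k) / im(∂_{k+1}) we obtain:

  H_1: rank ker ∂_1 − rank ∂_2 = (14 − 7) − 5 = 2, and the invariant factors of ∂_2 are all 1, so H_1 ≅ Z^2.

H_1 ≅ Z^2.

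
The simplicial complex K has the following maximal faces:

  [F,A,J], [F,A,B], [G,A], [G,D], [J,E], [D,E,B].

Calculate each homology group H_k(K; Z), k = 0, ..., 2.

H_0 = Z,  H_1 = Z^2,  H_2 = 0.

Take the total order A < B < D < E < F < G < J on the vertex set. Then K (dimension 2) consists of the simplices:

  0-simplices (7): A, B, D, E, F, G, J
  1-simplices (11): AB, AF, AG, AJ, BD, BE, BF, DE, DG, EJ, FJ
  2-simplices (3): ABF, AFJ, BDE

so the chain groups are C_0 ≅ Z^7, C_1 ≅ Z^11, C_2 ≅ Z^3.

The boundary map ∂_1: C_1 → C_0 sends each edge [p,q] (with p < q) to q − p.
This gives a 7×11 integer matrix of rank 6; reducing to Smith normal form yields diagonal entries (1,1,1,1,1,1).

∂_2: C_2 → C_1 maps a triangle to the signed sum of its edges. For instance
  ∂ABF = BF − AF + AB,
  ∂BDE = DE − BE + BD.
This gives a 11×3 integer matrix of rank 3; reducing to Smith normal form yields diagonal entries (1,1,1).

Computing H_k = (kernel of ∂_k) / (image of ∂_{k+1}):

  H_0: rank C_0 − rank ∂_1 = 7 − 6 = 1, and the invariant factors of ∂_1 are all 1, so H_0 = Z.
  H_1: rank ker ∂_1 − rank ∂_2 = (11 − 6) − 3 = 2, and the invariant factors of ∂_2 are all 1, so H_1 = Z^2.
  H_2: rank ker ∂_2 − rank ∂_3 = (3 − 3) − 0 = 0, and there is no ∂_3, so H_2 = 0.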